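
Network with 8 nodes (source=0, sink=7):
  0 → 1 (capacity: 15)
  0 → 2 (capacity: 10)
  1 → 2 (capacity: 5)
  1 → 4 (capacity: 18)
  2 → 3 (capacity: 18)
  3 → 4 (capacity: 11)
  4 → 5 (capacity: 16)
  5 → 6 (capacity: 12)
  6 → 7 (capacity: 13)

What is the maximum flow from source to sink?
Maximum flow = 12

Max flow: 12

Flow assignment:
  0 → 1: 2/15
  0 → 2: 10/10
  1 → 4: 2/18
  2 → 3: 10/18
  3 → 4: 10/11
  4 → 5: 12/16
  5 → 6: 12/12
  6 → 7: 12/13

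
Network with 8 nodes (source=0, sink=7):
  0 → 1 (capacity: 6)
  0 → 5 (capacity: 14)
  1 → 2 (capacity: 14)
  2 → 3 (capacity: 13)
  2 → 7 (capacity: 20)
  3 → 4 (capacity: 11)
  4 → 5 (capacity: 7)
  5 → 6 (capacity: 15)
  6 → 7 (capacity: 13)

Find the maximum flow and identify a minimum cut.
Max flow = 19, Min cut edges: (0,1), (6,7)

Maximum flow: 19
Minimum cut: (0,1), (6,7)
Partition: S = [0, 3, 4, 5, 6], T = [1, 2, 7]

Max-flow min-cut theorem verified: both equal 19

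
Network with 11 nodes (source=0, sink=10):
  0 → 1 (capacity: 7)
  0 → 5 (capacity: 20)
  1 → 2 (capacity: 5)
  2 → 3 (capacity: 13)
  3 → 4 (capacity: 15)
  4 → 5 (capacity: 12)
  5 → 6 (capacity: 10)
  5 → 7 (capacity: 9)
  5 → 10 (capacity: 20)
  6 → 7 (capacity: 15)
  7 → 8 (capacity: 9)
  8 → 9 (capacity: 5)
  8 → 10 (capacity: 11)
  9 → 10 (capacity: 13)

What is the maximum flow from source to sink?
Maximum flow = 25

Max flow: 25

Flow assignment:
  0 → 1: 5/7
  0 → 5: 20/20
  1 → 2: 5/5
  2 → 3: 5/13
  3 → 4: 5/15
  4 → 5: 5/12
  5 → 7: 5/9
  5 → 10: 20/20
  7 → 8: 5/9
  8 → 10: 5/11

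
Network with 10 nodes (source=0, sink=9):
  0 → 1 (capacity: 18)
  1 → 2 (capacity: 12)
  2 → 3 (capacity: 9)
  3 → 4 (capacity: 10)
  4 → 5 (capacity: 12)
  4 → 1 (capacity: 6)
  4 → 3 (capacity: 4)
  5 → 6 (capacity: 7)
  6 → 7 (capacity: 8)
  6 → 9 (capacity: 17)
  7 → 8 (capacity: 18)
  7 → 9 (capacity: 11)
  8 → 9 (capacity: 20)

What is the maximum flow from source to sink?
Maximum flow = 7

Max flow: 7

Flow assignment:
  0 → 1: 7/18
  1 → 2: 9/12
  2 → 3: 9/9
  3 → 4: 9/10
  4 → 5: 7/12
  4 → 1: 2/6
  5 → 6: 7/7
  6 → 9: 7/17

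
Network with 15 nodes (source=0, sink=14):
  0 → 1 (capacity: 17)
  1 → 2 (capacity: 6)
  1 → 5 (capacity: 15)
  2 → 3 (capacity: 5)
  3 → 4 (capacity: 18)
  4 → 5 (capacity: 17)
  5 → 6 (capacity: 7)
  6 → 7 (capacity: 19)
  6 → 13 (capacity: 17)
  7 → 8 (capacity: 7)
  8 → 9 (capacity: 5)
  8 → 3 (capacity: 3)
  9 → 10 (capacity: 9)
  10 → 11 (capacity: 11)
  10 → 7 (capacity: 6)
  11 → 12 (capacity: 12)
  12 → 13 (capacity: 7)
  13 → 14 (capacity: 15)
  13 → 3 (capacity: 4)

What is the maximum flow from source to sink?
Maximum flow = 7

Max flow: 7

Flow assignment:
  0 → 1: 7/17
  1 → 5: 7/15
  5 → 6: 7/7
  6 → 13: 7/17
  13 → 14: 7/15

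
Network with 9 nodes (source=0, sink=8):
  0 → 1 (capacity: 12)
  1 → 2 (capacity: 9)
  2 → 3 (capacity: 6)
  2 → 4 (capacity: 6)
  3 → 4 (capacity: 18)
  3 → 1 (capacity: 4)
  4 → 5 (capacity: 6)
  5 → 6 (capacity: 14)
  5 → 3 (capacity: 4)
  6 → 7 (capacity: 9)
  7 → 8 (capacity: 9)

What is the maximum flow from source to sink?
Maximum flow = 6

Max flow: 6

Flow assignment:
  0 → 1: 6/12
  1 → 2: 9/9
  2 → 3: 3/6
  2 → 4: 6/6
  3 → 1: 3/4
  4 → 5: 6/6
  5 → 6: 6/14
  6 → 7: 6/9
  7 → 8: 6/9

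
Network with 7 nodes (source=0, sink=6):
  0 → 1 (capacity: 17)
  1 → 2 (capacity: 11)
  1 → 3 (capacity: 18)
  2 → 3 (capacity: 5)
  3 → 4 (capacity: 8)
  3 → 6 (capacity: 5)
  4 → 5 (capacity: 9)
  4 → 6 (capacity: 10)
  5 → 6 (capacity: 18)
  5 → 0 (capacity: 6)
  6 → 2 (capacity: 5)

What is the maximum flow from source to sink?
Maximum flow = 13

Max flow: 13

Flow assignment:
  0 → 1: 13/17
  1 → 3: 13/18
  3 → 4: 8/8
  3 → 6: 5/5
  4 → 6: 8/10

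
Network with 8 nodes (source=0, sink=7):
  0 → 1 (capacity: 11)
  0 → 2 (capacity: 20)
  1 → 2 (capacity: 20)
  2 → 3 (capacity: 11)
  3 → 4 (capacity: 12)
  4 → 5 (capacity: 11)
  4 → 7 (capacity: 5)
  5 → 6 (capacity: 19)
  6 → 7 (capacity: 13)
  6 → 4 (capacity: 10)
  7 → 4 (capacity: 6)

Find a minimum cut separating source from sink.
Min cut value = 11, edges: (2,3)

Min cut value: 11
Partition: S = [0, 1, 2], T = [3, 4, 5, 6, 7]
Cut edges: (2,3)

By max-flow min-cut theorem, max flow = min cut = 11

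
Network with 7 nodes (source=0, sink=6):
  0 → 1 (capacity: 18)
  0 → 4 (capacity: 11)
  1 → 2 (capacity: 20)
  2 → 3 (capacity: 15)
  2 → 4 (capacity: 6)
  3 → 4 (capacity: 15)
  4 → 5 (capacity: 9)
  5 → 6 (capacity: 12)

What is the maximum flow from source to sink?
Maximum flow = 9

Max flow: 9

Flow assignment:
  0 → 1: 9/18
  1 → 2: 9/20
  2 → 3: 9/15
  3 → 4: 9/15
  4 → 5: 9/9
  5 → 6: 9/12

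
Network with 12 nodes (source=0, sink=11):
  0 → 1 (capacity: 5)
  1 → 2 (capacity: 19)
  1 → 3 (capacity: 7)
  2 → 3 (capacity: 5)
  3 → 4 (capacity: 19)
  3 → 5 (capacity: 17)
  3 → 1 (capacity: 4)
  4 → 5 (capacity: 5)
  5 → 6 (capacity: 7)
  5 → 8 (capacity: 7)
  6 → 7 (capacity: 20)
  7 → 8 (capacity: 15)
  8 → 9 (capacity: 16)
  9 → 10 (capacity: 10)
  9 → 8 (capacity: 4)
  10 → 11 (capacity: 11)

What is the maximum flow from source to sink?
Maximum flow = 5

Max flow: 5

Flow assignment:
  0 → 1: 5/5
  1 → 3: 5/7
  3 → 5: 5/17
  5 → 8: 5/7
  8 → 9: 5/16
  9 → 10: 5/10
  10 → 11: 5/11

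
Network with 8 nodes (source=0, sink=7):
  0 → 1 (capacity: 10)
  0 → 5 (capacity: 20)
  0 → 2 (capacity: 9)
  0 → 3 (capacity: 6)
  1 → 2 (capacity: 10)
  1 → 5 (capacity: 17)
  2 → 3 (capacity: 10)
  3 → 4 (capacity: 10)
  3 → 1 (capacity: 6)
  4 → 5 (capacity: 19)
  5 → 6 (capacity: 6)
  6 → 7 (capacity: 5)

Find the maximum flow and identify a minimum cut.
Max flow = 5, Min cut edges: (6,7)

Maximum flow: 5
Minimum cut: (6,7)
Partition: S = [0, 1, 2, 3, 4, 5, 6], T = [7]

Max-flow min-cut theorem verified: both equal 5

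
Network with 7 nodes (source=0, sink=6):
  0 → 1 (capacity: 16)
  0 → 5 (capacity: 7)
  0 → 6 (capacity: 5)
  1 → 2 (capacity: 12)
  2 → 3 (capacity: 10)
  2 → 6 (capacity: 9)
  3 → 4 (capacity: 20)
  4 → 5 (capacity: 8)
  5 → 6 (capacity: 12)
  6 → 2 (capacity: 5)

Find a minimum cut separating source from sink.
Min cut value = 24, edges: (0,5), (0,6), (1,2)

Min cut value: 24
Partition: S = [0, 1], T = [2, 3, 4, 5, 6]
Cut edges: (0,5), (0,6), (1,2)

By max-flow min-cut theorem, max flow = min cut = 24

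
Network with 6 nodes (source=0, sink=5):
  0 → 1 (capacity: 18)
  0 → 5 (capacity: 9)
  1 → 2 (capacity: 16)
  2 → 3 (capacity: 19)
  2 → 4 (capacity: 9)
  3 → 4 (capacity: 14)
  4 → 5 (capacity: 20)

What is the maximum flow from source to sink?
Maximum flow = 25

Max flow: 25

Flow assignment:
  0 → 1: 16/18
  0 → 5: 9/9
  1 → 2: 16/16
  2 → 3: 7/19
  2 → 4: 9/9
  3 → 4: 7/14
  4 → 5: 16/20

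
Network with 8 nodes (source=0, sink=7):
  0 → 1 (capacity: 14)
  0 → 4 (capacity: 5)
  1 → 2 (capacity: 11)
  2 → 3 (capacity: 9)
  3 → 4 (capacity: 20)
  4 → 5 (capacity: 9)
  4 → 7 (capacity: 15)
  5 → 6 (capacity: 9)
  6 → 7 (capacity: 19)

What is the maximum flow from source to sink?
Maximum flow = 14

Max flow: 14

Flow assignment:
  0 → 1: 9/14
  0 → 4: 5/5
  1 → 2: 9/11
  2 → 3: 9/9
  3 → 4: 9/20
  4 → 7: 14/15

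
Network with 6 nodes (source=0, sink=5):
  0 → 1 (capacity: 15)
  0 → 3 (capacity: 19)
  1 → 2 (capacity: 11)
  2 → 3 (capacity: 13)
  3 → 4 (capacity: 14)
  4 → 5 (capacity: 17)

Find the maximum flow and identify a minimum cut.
Max flow = 14, Min cut edges: (3,4)

Maximum flow: 14
Minimum cut: (3,4)
Partition: S = [0, 1, 2, 3], T = [4, 5]

Max-flow min-cut theorem verified: both equal 14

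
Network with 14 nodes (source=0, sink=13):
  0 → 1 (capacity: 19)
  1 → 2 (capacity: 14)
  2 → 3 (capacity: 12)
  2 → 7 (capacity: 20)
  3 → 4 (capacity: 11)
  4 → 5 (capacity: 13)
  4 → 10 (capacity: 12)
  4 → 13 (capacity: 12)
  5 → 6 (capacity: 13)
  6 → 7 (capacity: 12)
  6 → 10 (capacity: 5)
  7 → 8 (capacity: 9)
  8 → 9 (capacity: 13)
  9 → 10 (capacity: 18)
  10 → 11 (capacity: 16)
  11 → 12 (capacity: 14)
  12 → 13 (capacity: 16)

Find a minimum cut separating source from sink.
Min cut value = 14, edges: (1,2)

Min cut value: 14
Partition: S = [0, 1], T = [2, 3, 4, 5, 6, 7, 8, 9, 10, 11, 12, 13]
Cut edges: (1,2)

By max-flow min-cut theorem, max flow = min cut = 14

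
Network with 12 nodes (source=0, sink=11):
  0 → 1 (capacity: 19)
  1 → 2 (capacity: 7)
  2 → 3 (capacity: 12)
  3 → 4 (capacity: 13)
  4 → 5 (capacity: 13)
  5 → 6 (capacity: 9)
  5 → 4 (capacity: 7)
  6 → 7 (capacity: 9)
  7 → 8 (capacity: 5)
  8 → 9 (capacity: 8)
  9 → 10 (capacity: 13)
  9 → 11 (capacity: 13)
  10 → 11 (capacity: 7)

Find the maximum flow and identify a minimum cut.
Max flow = 5, Min cut edges: (7,8)

Maximum flow: 5
Minimum cut: (7,8)
Partition: S = [0, 1, 2, 3, 4, 5, 6, 7], T = [8, 9, 10, 11]

Max-flow min-cut theorem verified: both equal 5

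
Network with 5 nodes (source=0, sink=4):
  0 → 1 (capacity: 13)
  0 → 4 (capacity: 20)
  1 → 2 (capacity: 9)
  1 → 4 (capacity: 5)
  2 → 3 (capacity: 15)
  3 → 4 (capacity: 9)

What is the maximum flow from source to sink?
Maximum flow = 33

Max flow: 33

Flow assignment:
  0 → 1: 13/13
  0 → 4: 20/20
  1 → 2: 8/9
  1 → 4: 5/5
  2 → 3: 8/15
  3 → 4: 8/9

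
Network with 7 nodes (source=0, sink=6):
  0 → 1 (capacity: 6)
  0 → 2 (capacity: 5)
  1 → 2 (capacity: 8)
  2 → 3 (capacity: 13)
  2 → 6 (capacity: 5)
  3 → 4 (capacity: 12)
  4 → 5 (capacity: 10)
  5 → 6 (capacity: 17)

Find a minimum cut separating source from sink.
Min cut value = 11, edges: (0,1), (0,2)

Min cut value: 11
Partition: S = [0], T = [1, 2, 3, 4, 5, 6]
Cut edges: (0,1), (0,2)

By max-flow min-cut theorem, max flow = min cut = 11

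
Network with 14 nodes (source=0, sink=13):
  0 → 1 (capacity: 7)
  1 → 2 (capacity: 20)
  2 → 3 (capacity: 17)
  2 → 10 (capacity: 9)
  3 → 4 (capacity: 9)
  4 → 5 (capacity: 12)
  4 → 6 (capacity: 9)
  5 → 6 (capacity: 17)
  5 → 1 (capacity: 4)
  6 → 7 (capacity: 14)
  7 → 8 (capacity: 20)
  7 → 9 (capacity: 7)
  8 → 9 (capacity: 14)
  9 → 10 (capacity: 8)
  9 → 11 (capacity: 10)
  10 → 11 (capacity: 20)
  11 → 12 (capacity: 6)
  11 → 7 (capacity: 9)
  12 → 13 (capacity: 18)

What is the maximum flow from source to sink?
Maximum flow = 6

Max flow: 6

Flow assignment:
  0 → 1: 6/7
  1 → 2: 6/20
  2 → 10: 6/9
  10 → 11: 6/20
  11 → 12: 6/6
  12 → 13: 6/18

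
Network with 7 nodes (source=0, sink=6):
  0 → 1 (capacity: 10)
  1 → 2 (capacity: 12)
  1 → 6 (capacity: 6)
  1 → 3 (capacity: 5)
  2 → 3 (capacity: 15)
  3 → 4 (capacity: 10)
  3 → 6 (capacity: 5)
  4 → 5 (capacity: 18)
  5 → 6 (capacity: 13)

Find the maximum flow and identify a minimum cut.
Max flow = 10, Min cut edges: (0,1)

Maximum flow: 10
Minimum cut: (0,1)
Partition: S = [0], T = [1, 2, 3, 4, 5, 6]

Max-flow min-cut theorem verified: both equal 10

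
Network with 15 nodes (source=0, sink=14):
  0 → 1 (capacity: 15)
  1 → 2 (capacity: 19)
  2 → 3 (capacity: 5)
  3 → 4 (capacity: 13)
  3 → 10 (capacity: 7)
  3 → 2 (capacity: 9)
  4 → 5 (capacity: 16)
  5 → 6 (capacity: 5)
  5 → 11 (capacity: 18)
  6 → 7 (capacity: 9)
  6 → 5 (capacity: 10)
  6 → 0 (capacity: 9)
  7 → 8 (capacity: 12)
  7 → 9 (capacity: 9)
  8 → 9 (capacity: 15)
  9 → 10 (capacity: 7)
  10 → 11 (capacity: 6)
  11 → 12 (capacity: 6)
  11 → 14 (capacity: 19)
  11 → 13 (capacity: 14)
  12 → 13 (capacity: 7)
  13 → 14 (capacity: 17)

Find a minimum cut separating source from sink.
Min cut value = 5, edges: (2,3)

Min cut value: 5
Partition: S = [0, 1, 2], T = [3, 4, 5, 6, 7, 8, 9, 10, 11, 12, 13, 14]
Cut edges: (2,3)

By max-flow min-cut theorem, max flow = min cut = 5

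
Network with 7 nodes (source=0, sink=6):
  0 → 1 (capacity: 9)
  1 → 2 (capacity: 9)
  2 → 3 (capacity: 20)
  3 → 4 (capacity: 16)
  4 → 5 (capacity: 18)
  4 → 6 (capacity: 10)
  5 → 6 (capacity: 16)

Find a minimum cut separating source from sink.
Min cut value = 9, edges: (1,2)

Min cut value: 9
Partition: S = [0, 1], T = [2, 3, 4, 5, 6]
Cut edges: (1,2)

By max-flow min-cut theorem, max flow = min cut = 9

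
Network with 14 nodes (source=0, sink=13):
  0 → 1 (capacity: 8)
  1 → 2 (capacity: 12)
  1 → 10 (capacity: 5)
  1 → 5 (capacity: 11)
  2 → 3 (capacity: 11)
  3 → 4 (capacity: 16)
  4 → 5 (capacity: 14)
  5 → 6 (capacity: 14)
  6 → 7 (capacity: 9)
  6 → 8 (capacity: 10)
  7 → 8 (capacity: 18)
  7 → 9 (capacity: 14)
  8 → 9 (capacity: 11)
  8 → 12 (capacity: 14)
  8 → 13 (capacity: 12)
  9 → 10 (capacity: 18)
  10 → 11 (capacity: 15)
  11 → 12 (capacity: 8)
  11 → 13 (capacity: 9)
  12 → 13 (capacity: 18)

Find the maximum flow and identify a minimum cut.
Max flow = 8, Min cut edges: (0,1)

Maximum flow: 8
Minimum cut: (0,1)
Partition: S = [0], T = [1, 2, 3, 4, 5, 6, 7, 8, 9, 10, 11, 12, 13]

Max-flow min-cut theorem verified: both equal 8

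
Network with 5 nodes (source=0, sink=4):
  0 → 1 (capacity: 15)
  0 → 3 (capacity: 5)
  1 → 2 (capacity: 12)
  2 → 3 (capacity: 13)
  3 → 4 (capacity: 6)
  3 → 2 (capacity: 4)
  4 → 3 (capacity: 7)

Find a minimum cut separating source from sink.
Min cut value = 6, edges: (3,4)

Min cut value: 6
Partition: S = [0, 1, 2, 3], T = [4]
Cut edges: (3,4)

By max-flow min-cut theorem, max flow = min cut = 6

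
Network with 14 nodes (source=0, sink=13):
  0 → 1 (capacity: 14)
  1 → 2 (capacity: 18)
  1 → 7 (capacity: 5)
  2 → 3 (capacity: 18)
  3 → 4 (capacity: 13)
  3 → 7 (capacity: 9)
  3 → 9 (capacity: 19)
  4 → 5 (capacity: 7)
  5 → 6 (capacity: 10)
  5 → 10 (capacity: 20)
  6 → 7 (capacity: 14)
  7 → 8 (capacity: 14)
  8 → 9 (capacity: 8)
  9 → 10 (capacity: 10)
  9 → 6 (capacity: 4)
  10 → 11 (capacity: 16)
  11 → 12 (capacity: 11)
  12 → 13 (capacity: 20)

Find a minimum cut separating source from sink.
Min cut value = 11, edges: (11,12)

Min cut value: 11
Partition: S = [0, 1, 2, 3, 4, 5, 6, 7, 8, 9, 10, 11], T = [12, 13]
Cut edges: (11,12)

By max-flow min-cut theorem, max flow = min cut = 11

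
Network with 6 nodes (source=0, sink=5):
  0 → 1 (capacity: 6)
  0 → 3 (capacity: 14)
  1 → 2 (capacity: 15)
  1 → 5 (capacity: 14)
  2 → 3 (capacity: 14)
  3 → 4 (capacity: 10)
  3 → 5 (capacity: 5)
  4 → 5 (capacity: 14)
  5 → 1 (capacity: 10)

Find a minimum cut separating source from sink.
Min cut value = 20, edges: (0,1), (0,3)

Min cut value: 20
Partition: S = [0], T = [1, 2, 3, 4, 5]
Cut edges: (0,1), (0,3)

By max-flow min-cut theorem, max flow = min cut = 20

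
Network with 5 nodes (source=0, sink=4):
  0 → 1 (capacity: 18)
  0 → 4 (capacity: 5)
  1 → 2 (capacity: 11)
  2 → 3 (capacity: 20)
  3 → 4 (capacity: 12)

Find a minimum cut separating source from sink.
Min cut value = 16, edges: (0,4), (1,2)

Min cut value: 16
Partition: S = [0, 1], T = [2, 3, 4]
Cut edges: (0,4), (1,2)

By max-flow min-cut theorem, max flow = min cut = 16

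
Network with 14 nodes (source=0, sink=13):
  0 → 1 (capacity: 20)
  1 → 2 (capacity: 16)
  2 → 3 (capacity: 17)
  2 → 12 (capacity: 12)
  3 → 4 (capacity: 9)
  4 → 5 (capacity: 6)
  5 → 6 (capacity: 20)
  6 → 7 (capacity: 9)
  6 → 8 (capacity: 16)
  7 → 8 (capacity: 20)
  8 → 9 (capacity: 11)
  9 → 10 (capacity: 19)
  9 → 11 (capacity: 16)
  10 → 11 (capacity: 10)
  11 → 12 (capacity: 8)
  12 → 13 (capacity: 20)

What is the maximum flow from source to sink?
Maximum flow = 16

Max flow: 16

Flow assignment:
  0 → 1: 16/20
  1 → 2: 16/16
  2 → 3: 4/17
  2 → 12: 12/12
  3 → 4: 4/9
  4 → 5: 4/6
  5 → 6: 4/20
  6 → 8: 4/16
  8 → 9: 4/11
  9 → 11: 4/16
  11 → 12: 4/8
  12 → 13: 16/20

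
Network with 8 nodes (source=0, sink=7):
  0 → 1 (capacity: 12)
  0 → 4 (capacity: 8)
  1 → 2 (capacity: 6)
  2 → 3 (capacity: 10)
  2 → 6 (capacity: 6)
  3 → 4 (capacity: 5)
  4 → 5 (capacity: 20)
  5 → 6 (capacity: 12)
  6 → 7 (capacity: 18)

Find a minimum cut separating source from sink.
Min cut value = 14, edges: (0,4), (1,2)

Min cut value: 14
Partition: S = [0, 1], T = [2, 3, 4, 5, 6, 7]
Cut edges: (0,4), (1,2)

By max-flow min-cut theorem, max flow = min cut = 14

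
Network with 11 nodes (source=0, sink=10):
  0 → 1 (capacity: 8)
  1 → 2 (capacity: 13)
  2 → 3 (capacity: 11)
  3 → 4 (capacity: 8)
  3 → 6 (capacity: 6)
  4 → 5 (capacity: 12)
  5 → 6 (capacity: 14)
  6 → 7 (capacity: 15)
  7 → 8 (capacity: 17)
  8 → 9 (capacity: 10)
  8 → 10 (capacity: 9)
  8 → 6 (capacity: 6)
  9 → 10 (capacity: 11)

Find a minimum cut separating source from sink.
Min cut value = 8, edges: (0,1)

Min cut value: 8
Partition: S = [0], T = [1, 2, 3, 4, 5, 6, 7, 8, 9, 10]
Cut edges: (0,1)

By max-flow min-cut theorem, max flow = min cut = 8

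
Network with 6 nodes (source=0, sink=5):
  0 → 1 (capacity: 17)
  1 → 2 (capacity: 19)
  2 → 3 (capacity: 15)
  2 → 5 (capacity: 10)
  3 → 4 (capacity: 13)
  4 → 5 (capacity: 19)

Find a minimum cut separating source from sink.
Min cut value = 17, edges: (0,1)

Min cut value: 17
Partition: S = [0], T = [1, 2, 3, 4, 5]
Cut edges: (0,1)

By max-flow min-cut theorem, max flow = min cut = 17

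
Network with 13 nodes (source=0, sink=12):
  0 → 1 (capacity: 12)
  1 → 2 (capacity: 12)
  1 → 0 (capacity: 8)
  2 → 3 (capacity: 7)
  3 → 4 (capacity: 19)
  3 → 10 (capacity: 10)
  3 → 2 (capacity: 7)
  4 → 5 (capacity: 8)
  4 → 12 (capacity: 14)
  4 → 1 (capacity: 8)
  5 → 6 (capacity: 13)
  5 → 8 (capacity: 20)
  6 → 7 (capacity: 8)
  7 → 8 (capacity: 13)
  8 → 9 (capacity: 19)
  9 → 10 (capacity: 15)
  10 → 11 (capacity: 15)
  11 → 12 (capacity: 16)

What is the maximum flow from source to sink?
Maximum flow = 7

Max flow: 7

Flow assignment:
  0 → 1: 7/12
  1 → 2: 7/12
  2 → 3: 7/7
  3 → 4: 7/19
  4 → 12: 7/14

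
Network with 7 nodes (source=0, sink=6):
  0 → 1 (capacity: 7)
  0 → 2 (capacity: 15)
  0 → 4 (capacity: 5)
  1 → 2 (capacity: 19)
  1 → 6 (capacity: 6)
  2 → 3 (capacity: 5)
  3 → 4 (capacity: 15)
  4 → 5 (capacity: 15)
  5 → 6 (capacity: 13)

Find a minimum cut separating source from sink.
Min cut value = 16, edges: (0,4), (1,6), (2,3)

Min cut value: 16
Partition: S = [0, 1, 2], T = [3, 4, 5, 6]
Cut edges: (0,4), (1,6), (2,3)

By max-flow min-cut theorem, max flow = min cut = 16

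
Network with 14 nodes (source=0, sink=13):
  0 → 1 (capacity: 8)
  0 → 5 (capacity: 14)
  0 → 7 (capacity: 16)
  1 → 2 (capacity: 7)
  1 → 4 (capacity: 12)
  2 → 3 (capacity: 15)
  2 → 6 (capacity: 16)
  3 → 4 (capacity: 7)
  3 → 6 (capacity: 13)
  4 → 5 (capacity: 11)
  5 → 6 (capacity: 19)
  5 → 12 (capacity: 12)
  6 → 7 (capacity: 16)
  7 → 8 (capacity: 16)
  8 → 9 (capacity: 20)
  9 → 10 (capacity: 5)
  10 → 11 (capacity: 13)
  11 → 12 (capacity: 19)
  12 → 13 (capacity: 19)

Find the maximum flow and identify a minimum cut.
Max flow = 17, Min cut edges: (5,12), (9,10)

Maximum flow: 17
Minimum cut: (5,12), (9,10)
Partition: S = [0, 1, 2, 3, 4, 5, 6, 7, 8, 9], T = [10, 11, 12, 13]

Max-flow min-cut theorem verified: both equal 17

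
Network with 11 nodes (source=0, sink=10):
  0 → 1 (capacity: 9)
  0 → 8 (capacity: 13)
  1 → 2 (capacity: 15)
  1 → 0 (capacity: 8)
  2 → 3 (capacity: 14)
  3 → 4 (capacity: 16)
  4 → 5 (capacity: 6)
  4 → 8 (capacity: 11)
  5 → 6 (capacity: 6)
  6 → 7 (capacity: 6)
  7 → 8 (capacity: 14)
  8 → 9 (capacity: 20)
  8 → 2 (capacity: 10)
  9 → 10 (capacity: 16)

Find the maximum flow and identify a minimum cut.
Max flow = 16, Min cut edges: (9,10)

Maximum flow: 16
Minimum cut: (9,10)
Partition: S = [0, 1, 2, 3, 4, 5, 6, 7, 8, 9], T = [10]

Max-flow min-cut theorem verified: both equal 16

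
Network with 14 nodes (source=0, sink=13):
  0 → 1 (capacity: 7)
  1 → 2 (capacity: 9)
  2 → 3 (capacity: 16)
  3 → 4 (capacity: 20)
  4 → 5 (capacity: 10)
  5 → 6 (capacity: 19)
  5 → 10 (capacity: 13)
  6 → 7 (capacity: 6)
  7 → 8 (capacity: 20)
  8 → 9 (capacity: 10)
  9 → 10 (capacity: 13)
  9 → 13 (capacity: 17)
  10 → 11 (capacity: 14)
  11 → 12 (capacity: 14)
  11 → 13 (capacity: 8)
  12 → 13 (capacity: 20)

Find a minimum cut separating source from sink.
Min cut value = 7, edges: (0,1)

Min cut value: 7
Partition: S = [0], T = [1, 2, 3, 4, 5, 6, 7, 8, 9, 10, 11, 12, 13]
Cut edges: (0,1)

By max-flow min-cut theorem, max flow = min cut = 7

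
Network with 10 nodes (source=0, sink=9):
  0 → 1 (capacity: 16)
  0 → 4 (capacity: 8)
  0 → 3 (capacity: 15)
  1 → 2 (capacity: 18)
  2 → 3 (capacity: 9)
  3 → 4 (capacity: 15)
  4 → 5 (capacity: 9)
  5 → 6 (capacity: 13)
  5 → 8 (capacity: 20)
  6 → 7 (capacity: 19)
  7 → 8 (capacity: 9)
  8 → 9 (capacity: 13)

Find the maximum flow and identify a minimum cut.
Max flow = 9, Min cut edges: (4,5)

Maximum flow: 9
Minimum cut: (4,5)
Partition: S = [0, 1, 2, 3, 4], T = [5, 6, 7, 8, 9]

Max-flow min-cut theorem verified: both equal 9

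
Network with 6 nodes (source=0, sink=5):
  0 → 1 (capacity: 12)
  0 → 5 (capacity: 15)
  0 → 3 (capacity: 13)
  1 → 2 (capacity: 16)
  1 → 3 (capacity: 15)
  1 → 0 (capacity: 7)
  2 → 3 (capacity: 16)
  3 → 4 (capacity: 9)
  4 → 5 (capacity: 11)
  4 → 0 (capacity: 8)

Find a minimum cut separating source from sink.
Min cut value = 24, edges: (0,5), (3,4)

Min cut value: 24
Partition: S = [0, 1, 2, 3], T = [4, 5]
Cut edges: (0,5), (3,4)

By max-flow min-cut theorem, max flow = min cut = 24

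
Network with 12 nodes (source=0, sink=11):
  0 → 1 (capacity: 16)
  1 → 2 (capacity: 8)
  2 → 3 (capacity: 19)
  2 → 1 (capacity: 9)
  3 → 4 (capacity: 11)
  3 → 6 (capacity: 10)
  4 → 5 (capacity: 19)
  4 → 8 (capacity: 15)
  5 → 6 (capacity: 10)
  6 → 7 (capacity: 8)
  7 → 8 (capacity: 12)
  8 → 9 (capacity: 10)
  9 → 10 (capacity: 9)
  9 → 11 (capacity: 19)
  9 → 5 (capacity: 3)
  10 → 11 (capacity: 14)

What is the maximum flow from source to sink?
Maximum flow = 8

Max flow: 8

Flow assignment:
  0 → 1: 8/16
  1 → 2: 8/8
  2 → 3: 8/19
  3 → 4: 8/11
  4 → 8: 8/15
  8 → 9: 8/10
  9 → 11: 8/19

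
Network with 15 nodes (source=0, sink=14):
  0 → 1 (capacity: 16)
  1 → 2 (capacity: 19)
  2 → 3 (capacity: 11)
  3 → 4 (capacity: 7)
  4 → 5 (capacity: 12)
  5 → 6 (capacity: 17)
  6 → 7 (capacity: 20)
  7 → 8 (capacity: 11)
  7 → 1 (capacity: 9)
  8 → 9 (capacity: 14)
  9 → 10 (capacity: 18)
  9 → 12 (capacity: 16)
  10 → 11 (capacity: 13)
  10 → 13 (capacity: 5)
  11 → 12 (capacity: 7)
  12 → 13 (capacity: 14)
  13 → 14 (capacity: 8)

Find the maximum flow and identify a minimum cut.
Max flow = 7, Min cut edges: (3,4)

Maximum flow: 7
Minimum cut: (3,4)
Partition: S = [0, 1, 2, 3], T = [4, 5, 6, 7, 8, 9, 10, 11, 12, 13, 14]

Max-flow min-cut theorem verified: both equal 7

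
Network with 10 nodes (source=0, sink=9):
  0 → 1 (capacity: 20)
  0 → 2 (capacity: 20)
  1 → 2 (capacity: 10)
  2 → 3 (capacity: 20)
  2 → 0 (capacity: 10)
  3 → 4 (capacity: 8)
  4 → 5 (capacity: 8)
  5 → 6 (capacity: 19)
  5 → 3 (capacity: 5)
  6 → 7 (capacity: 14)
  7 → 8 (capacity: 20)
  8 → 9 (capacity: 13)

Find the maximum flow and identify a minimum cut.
Max flow = 8, Min cut edges: (4,5)

Maximum flow: 8
Minimum cut: (4,5)
Partition: S = [0, 1, 2, 3, 4], T = [5, 6, 7, 8, 9]

Max-flow min-cut theorem verified: both equal 8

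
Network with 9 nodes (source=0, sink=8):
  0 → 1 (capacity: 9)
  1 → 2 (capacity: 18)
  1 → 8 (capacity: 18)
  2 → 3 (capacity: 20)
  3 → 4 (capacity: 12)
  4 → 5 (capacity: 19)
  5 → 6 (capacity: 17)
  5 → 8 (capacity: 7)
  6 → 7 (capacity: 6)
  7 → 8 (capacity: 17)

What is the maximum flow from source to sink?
Maximum flow = 9

Max flow: 9

Flow assignment:
  0 → 1: 9/9
  1 → 8: 9/18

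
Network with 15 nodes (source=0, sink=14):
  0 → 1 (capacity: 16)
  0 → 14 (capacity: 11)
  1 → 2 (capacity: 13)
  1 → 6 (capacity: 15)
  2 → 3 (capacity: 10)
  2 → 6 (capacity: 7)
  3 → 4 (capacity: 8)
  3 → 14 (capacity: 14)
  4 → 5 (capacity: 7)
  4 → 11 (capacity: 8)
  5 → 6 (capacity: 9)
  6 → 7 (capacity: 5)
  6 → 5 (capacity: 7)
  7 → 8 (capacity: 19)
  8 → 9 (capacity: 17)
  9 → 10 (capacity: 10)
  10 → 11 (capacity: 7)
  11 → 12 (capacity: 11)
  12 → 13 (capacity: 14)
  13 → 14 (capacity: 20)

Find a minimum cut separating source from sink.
Min cut value = 26, edges: (0,14), (2,3), (6,7)

Min cut value: 26
Partition: S = [0, 1, 2, 5, 6], T = [3, 4, 7, 8, 9, 10, 11, 12, 13, 14]
Cut edges: (0,14), (2,3), (6,7)

By max-flow min-cut theorem, max flow = min cut = 26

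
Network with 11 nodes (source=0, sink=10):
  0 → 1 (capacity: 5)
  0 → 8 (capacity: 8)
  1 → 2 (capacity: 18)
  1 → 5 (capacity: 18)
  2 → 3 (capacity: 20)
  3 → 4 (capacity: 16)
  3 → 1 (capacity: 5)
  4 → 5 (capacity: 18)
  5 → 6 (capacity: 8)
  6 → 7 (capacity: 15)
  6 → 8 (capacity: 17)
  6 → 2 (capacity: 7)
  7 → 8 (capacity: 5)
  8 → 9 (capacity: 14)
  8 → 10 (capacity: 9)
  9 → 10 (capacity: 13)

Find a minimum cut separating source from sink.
Min cut value = 13, edges: (0,1), (0,8)

Min cut value: 13
Partition: S = [0], T = [1, 2, 3, 4, 5, 6, 7, 8, 9, 10]
Cut edges: (0,1), (0,8)

By max-flow min-cut theorem, max flow = min cut = 13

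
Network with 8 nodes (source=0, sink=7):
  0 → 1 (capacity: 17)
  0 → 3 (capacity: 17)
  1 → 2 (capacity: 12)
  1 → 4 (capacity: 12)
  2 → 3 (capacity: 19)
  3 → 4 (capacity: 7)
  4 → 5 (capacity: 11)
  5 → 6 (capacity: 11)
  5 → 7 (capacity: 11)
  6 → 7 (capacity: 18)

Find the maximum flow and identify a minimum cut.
Max flow = 11, Min cut edges: (4,5)

Maximum flow: 11
Minimum cut: (4,5)
Partition: S = [0, 1, 2, 3, 4], T = [5, 6, 7]

Max-flow min-cut theorem verified: both equal 11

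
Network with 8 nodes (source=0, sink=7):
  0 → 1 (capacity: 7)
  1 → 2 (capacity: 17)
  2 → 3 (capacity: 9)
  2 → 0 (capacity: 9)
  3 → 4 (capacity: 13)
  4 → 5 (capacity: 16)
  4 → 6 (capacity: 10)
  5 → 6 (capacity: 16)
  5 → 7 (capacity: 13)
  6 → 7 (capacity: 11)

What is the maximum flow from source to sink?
Maximum flow = 7

Max flow: 7

Flow assignment:
  0 → 1: 7/7
  1 → 2: 7/17
  2 → 3: 7/9
  3 → 4: 7/13
  4 → 5: 7/16
  5 → 7: 7/13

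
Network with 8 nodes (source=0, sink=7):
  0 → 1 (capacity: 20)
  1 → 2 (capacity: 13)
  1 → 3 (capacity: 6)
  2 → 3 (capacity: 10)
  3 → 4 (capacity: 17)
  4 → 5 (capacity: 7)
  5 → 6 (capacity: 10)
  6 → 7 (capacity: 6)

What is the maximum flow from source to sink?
Maximum flow = 6

Max flow: 6

Flow assignment:
  0 → 1: 6/20
  1 → 2: 6/13
  2 → 3: 6/10
  3 → 4: 6/17
  4 → 5: 6/7
  5 → 6: 6/10
  6 → 7: 6/6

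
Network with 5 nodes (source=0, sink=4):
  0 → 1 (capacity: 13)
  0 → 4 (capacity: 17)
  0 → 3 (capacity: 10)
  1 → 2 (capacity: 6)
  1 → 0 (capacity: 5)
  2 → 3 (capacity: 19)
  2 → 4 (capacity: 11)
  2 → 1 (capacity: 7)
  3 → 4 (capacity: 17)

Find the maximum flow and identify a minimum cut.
Max flow = 33, Min cut edges: (0,4), (0,3), (1,2)

Maximum flow: 33
Minimum cut: (0,4), (0,3), (1,2)
Partition: S = [0, 1], T = [2, 3, 4]

Max-flow min-cut theorem verified: both equal 33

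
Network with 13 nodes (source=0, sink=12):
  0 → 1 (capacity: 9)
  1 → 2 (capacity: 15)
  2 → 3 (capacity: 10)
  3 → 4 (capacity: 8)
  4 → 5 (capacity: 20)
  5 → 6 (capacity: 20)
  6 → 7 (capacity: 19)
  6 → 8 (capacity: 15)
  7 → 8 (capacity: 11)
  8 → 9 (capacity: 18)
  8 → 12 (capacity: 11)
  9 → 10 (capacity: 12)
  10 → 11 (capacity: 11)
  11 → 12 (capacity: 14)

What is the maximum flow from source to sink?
Maximum flow = 8

Max flow: 8

Flow assignment:
  0 → 1: 8/9
  1 → 2: 8/15
  2 → 3: 8/10
  3 → 4: 8/8
  4 → 5: 8/20
  5 → 6: 8/20
  6 → 8: 8/15
  8 → 12: 8/11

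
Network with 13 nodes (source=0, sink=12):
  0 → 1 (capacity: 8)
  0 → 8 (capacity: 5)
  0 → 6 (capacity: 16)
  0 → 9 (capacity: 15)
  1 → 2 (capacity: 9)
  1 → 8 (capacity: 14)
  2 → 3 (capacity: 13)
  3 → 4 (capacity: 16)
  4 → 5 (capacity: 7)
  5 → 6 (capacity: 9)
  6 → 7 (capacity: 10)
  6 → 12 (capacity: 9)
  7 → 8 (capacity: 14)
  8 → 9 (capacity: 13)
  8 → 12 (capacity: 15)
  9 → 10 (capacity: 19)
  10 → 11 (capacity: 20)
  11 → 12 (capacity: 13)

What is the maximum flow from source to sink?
Maximum flow = 37

Max flow: 37

Flow assignment:
  0 → 1: 3/8
  0 → 8: 5/5
  0 → 6: 16/16
  0 → 9: 13/15
  1 → 8: 3/14
  6 → 7: 7/10
  6 → 12: 9/9
  7 → 8: 7/14
  8 → 12: 15/15
  9 → 10: 13/19
  10 → 11: 13/20
  11 → 12: 13/13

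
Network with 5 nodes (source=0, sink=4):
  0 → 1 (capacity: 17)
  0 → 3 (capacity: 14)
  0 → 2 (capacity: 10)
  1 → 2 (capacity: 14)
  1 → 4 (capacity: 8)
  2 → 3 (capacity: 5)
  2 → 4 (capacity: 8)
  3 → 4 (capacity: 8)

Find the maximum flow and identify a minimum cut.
Max flow = 24, Min cut edges: (1,4), (2,4), (3,4)

Maximum flow: 24
Minimum cut: (1,4), (2,4), (3,4)
Partition: S = [0, 1, 2, 3], T = [4]

Max-flow min-cut theorem verified: both equal 24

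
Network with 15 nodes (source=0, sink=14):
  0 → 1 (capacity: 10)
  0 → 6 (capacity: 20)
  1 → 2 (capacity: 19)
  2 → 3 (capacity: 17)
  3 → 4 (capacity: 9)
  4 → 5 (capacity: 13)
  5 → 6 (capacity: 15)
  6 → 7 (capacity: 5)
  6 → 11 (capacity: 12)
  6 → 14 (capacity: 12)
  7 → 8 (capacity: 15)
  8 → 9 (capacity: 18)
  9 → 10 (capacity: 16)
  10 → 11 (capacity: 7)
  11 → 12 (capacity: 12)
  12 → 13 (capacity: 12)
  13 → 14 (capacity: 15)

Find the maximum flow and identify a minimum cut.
Max flow = 24, Min cut edges: (6,14), (12,13)

Maximum flow: 24
Minimum cut: (6,14), (12,13)
Partition: S = [0, 1, 2, 3, 4, 5, 6, 7, 8, 9, 10, 11, 12], T = [13, 14]

Max-flow min-cut theorem verified: both equal 24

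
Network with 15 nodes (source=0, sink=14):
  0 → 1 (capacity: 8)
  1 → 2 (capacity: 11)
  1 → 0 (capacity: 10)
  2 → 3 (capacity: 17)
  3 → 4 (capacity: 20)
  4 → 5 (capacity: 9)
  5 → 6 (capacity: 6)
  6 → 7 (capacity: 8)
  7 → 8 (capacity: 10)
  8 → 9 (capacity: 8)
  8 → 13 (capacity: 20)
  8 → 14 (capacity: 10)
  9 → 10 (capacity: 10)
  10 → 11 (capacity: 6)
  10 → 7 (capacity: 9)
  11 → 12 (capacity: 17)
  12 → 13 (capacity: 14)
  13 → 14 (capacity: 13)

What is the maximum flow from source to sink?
Maximum flow = 6

Max flow: 6

Flow assignment:
  0 → 1: 6/8
  1 → 2: 6/11
  2 → 3: 6/17
  3 → 4: 6/20
  4 → 5: 6/9
  5 → 6: 6/6
  6 → 7: 6/8
  7 → 8: 6/10
  8 → 14: 6/10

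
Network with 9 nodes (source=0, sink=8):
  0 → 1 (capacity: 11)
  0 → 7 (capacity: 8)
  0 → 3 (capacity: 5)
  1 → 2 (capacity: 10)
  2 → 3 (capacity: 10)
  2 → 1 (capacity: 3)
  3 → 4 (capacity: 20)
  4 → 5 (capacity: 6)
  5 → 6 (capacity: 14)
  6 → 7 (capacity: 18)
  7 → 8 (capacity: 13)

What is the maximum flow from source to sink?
Maximum flow = 13

Max flow: 13

Flow assignment:
  0 → 1: 6/11
  0 → 7: 7/8
  1 → 2: 6/10
  2 → 3: 6/10
  3 → 4: 6/20
  4 → 5: 6/6
  5 → 6: 6/14
  6 → 7: 6/18
  7 → 8: 13/13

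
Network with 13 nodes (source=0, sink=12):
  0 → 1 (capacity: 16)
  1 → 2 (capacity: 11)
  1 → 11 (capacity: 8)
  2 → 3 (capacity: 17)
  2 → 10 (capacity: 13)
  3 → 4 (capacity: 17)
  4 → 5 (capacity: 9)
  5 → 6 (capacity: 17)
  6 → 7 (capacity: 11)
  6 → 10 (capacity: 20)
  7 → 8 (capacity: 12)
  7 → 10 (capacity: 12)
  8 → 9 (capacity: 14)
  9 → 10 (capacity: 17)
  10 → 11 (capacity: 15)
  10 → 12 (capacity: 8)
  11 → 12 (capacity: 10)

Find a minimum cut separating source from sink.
Min cut value = 16, edges: (0,1)

Min cut value: 16
Partition: S = [0], T = [1, 2, 3, 4, 5, 6, 7, 8, 9, 10, 11, 12]
Cut edges: (0,1)

By max-flow min-cut theorem, max flow = min cut = 16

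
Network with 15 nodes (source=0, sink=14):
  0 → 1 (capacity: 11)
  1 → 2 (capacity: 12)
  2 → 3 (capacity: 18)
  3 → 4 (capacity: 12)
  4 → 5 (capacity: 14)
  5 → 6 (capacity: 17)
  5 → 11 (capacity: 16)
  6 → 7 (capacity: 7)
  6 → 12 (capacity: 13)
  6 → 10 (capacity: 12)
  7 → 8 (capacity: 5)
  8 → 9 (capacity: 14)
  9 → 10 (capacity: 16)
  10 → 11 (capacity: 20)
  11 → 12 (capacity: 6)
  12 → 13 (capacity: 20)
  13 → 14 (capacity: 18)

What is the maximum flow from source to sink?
Maximum flow = 11

Max flow: 11

Flow assignment:
  0 → 1: 11/11
  1 → 2: 11/12
  2 → 3: 11/18
  3 → 4: 11/12
  4 → 5: 11/14
  5 → 6: 11/17
  6 → 12: 11/13
  12 → 13: 11/20
  13 → 14: 11/18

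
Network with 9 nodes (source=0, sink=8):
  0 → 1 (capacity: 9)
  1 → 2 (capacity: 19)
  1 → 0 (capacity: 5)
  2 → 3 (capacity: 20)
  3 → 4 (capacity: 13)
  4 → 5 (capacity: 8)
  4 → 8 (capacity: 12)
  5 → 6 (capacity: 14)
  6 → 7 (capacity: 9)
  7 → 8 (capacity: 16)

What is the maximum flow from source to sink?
Maximum flow = 9

Max flow: 9

Flow assignment:
  0 → 1: 9/9
  1 → 2: 9/19
  2 → 3: 9/20
  3 → 4: 9/13
  4 → 8: 9/12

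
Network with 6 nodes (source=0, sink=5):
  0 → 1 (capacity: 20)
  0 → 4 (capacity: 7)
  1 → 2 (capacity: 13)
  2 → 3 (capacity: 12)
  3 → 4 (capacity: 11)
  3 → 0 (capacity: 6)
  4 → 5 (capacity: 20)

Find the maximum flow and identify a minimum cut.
Max flow = 18, Min cut edges: (0,4), (3,4)

Maximum flow: 18
Minimum cut: (0,4), (3,4)
Partition: S = [0, 1, 2, 3], T = [4, 5]

Max-flow min-cut theorem verified: both equal 18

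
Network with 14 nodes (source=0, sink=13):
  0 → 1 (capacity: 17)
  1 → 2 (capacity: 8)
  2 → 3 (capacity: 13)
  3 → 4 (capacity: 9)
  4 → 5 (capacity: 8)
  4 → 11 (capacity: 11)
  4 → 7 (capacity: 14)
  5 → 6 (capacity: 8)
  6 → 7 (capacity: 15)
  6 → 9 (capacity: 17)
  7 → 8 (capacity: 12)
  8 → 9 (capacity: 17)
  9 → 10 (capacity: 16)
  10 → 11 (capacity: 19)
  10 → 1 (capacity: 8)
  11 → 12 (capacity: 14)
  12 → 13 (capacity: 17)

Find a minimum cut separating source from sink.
Min cut value = 8, edges: (1,2)

Min cut value: 8
Partition: S = [0, 1], T = [2, 3, 4, 5, 6, 7, 8, 9, 10, 11, 12, 13]
Cut edges: (1,2)

By max-flow min-cut theorem, max flow = min cut = 8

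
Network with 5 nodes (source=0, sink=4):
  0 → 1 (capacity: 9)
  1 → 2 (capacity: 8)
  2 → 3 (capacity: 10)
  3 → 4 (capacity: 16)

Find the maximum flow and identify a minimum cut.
Max flow = 8, Min cut edges: (1,2)

Maximum flow: 8
Minimum cut: (1,2)
Partition: S = [0, 1], T = [2, 3, 4]

Max-flow min-cut theorem verified: both equal 8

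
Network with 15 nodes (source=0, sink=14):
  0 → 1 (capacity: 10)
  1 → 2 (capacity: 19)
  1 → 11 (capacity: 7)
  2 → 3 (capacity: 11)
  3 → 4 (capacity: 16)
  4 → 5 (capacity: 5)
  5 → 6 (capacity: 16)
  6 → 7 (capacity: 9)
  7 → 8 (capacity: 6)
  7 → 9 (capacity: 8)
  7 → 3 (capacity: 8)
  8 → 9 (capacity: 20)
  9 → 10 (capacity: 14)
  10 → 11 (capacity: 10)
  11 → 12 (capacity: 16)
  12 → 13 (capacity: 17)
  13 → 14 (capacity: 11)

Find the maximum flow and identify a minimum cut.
Max flow = 10, Min cut edges: (0,1)

Maximum flow: 10
Minimum cut: (0,1)
Partition: S = [0], T = [1, 2, 3, 4, 5, 6, 7, 8, 9, 10, 11, 12, 13, 14]

Max-flow min-cut theorem verified: both equal 10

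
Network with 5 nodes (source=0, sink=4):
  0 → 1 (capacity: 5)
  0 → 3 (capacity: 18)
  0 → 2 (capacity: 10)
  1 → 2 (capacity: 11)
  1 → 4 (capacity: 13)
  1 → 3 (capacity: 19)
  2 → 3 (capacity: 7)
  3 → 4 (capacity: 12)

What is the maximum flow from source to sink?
Maximum flow = 17

Max flow: 17

Flow assignment:
  0 → 1: 5/5
  0 → 3: 5/18
  0 → 2: 7/10
  1 → 4: 5/13
  2 → 3: 7/7
  3 → 4: 12/12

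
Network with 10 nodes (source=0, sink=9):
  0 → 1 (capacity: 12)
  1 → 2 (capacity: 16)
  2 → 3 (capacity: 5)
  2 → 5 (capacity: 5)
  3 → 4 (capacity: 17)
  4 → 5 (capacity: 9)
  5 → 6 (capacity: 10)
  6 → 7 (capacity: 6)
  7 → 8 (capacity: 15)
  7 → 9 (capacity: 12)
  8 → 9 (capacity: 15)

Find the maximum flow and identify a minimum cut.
Max flow = 6, Min cut edges: (6,7)

Maximum flow: 6
Minimum cut: (6,7)
Partition: S = [0, 1, 2, 3, 4, 5, 6], T = [7, 8, 9]

Max-flow min-cut theorem verified: both equal 6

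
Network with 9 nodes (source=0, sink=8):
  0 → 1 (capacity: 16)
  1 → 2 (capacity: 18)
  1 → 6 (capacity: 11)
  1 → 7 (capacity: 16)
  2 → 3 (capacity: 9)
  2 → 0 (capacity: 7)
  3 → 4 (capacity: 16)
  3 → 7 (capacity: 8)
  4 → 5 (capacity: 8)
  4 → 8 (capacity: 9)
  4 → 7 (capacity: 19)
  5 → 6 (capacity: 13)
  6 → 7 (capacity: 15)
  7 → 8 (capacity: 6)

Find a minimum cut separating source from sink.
Min cut value = 15, edges: (4,8), (7,8)

Min cut value: 15
Partition: S = [0, 1, 2, 3, 4, 5, 6, 7], T = [8]
Cut edges: (4,8), (7,8)

By max-flow min-cut theorem, max flow = min cut = 15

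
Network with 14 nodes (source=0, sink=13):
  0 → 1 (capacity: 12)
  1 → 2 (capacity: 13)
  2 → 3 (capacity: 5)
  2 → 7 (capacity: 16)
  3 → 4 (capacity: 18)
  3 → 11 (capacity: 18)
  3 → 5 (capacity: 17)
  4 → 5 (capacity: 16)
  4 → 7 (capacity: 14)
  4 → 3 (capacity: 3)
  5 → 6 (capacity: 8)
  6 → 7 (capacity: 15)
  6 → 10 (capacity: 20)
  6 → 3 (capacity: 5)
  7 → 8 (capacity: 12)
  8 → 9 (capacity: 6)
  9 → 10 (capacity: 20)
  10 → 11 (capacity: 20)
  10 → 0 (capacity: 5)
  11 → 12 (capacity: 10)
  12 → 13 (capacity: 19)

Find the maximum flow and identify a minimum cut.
Max flow = 10, Min cut edges: (11,12)

Maximum flow: 10
Minimum cut: (11,12)
Partition: S = [0, 1, 2, 3, 4, 5, 6, 7, 8, 9, 10, 11], T = [12, 13]

Max-flow min-cut theorem verified: both equal 10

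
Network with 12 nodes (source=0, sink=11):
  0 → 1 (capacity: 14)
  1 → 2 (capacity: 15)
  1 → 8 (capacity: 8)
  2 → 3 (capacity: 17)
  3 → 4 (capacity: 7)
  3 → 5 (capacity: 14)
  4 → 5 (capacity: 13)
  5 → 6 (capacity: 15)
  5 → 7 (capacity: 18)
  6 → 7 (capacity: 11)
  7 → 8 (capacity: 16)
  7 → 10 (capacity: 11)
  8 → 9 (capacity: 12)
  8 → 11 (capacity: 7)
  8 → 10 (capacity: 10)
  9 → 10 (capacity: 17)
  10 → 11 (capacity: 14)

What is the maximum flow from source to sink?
Maximum flow = 14

Max flow: 14

Flow assignment:
  0 → 1: 14/14
  1 → 2: 6/15
  1 → 8: 8/8
  2 → 3: 6/17
  3 → 5: 6/14
  5 → 7: 6/18
  7 → 8: 6/16
  8 → 11: 7/7
  8 → 10: 7/10
  10 → 11: 7/14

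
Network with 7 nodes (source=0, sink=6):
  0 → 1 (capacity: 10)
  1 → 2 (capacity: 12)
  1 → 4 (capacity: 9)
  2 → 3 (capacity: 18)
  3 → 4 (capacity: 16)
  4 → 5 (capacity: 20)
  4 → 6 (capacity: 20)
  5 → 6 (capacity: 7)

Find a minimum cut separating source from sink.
Min cut value = 10, edges: (0,1)

Min cut value: 10
Partition: S = [0], T = [1, 2, 3, 4, 5, 6]
Cut edges: (0,1)

By max-flow min-cut theorem, max flow = min cut = 10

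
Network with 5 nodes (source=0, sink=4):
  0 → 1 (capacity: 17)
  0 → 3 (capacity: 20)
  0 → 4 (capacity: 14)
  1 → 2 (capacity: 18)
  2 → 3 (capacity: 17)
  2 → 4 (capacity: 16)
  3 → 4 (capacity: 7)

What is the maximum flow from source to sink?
Maximum flow = 37

Max flow: 37

Flow assignment:
  0 → 1: 17/17
  0 → 3: 6/20
  0 → 4: 14/14
  1 → 2: 17/18
  2 → 3: 1/17
  2 → 4: 16/16
  3 → 4: 7/7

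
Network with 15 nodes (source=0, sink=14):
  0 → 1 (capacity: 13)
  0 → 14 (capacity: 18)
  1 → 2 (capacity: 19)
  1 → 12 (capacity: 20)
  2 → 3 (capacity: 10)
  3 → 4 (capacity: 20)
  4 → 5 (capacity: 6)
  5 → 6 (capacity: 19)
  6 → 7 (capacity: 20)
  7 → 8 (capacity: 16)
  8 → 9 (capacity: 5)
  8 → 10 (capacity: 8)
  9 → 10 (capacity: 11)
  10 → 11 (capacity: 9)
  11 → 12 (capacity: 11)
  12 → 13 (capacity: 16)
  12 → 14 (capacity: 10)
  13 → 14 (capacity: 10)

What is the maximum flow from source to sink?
Maximum flow = 31

Max flow: 31

Flow assignment:
  0 → 1: 13/13
  0 → 14: 18/18
  1 → 12: 13/20
  12 → 13: 3/16
  12 → 14: 10/10
  13 → 14: 3/10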